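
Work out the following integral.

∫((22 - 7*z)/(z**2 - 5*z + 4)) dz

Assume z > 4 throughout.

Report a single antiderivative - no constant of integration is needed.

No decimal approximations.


Answer: -2*log(z - 4) - 5*log(z - 1).


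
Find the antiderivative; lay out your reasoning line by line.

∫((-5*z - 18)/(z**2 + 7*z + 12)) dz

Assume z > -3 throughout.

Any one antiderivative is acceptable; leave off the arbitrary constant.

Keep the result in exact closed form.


Step 1. Decompose ∫((-5*z - 18)/(z**2 + 7*z + 12)) dz by partial fractions, (-5*z - 18)/(z**2 + 7*z + 12) = -2/(z + 4) - 3/(z + 3): now ∫(-3/(z + 3)) dz + ∫(-2/(z + 4)) dz.
Step 2. Evaluate the standard form [assuming z > -3]: now -3*log(z + 3) + ∫(-2/(z + 4)) dz.
Step 3. Evaluate the standard form [assuming z > -4]: now -3*log(z + 3) - 2*log(z + 4).
Answer: -3*log(z + 3) - 2*log(z + 4).


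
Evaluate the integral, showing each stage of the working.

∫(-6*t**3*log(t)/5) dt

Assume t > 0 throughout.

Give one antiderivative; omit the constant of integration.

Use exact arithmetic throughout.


Step 1. Integrate ∫(-6*t**3*log(t)/5) dt by parts with u = log(t), dv = (-6*t**3/5) dt, so v = -3*t**4/10 [assuming t > 0]: now -3*t**4*log(t)/10 + ∫(3*t**3/10) dt.
Step 2. Evaluate the standard form: now -3*t**4*log(t)/10 + 3*t**4/40.
Answer: -3*t**4*log(t)/10 + 3*t**4/40.


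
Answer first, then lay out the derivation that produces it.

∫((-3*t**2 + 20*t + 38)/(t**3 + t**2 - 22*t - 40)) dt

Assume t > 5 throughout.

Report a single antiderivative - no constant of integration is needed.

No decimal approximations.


The answer is log(t - 5) + log(t + 2) - 5*log(t + 4).
Step 1. Decompose ∫((-3*t**2 + 20*t + 38)/(t**3 + t**2 - 22*t - 40)) dt by partial fractions, (-3*t**2 + 20*t + 38)/(t**3 + t**2 - 22*t - 40) = -5/(t + 4) + 1/(t + 2) + 1/(t - 5): now ∫(1/(t - 5)) dt + ∫(1/(t + 2)) dt + ∫(-5/(t + 4)) dt.
Step 2. Evaluate the standard form [assuming t > -2]: now log(t + 2) + ∫(1/(t - 5)) dt + ∫(-5/(t + 4)) dt.
Step 3. Evaluate the standard form [assuming t > 5]: now log(t - 5) + log(t + 2) + ∫(-5/(t + 4)) dt.
Step 4. Evaluate the standard form [assuming t > -4]: now log(t - 5) + log(t + 2) - 5*log(t + 4).
Answer: log(t - 5) + log(t + 2) - 5*log(t + 4).


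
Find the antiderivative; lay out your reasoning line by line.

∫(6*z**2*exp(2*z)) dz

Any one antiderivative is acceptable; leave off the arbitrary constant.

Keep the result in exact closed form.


Step 1. Integrate ∫(6*z**2*exp(2*z)) dz by parts with u = z**2, dv = (6*exp(2*z)) dz, so v = 3*exp(2*z): now 3*z**2*exp(2*z) + ∫(-6*z*exp(2*z)) dz.
Step 2. Integrate ∫(-6*z*exp(2*z)) dz by parts with u = z, dv = (-6*exp(2*z)) dz, so v = -3*exp(2*z): now 3*z**2*exp(2*z) - 3*z*exp(2*z) + ∫(3*exp(2*z)) dz.
Step 3. Evaluate the standard form: now 3*z**2*exp(2*z) - 3*z*exp(2*z) + 3*exp(2*z)/2.
Answer: 3*z**2*exp(2*z) - 3*z*exp(2*z) + 3*exp(2*z)/2.


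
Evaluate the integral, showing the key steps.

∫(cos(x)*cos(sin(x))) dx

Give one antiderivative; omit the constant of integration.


Step 1. Substitute u = sin(x), turning ∫(cos(x)*cos(sin(x))) dx into ∫(cos(u)) du: now ∫(cos(u)) du.
Step 2. Evaluate the standard form: now sin(u).
Step 3. Substitute back u = sin(x): now sin(sin(x)).
Answer: sin(sin(x)).


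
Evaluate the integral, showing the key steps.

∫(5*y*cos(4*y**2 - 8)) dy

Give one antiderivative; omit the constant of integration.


Step 1. Substitute u = y**2 - 2, turning ∫(5*y*cos(4*y**2 - 8)) dy into ∫(5*cos(4*u)/2) du: now ∫(5*cos(4*u)/2) du.
Step 2. Evaluate the standard form: now 5*sin(4*u)/8.
Step 3. Substitute back u = y**2 - 2: now 5*sin(4*y**2 - 8)/8.
Answer: 5*sin(4*y**2 - 8)/8.


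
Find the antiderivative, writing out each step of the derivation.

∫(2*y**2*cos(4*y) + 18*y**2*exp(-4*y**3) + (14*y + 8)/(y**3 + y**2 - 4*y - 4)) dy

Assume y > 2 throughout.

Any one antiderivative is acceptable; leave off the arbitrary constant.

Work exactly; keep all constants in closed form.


Step 1. Rewrite: now ∫(18*y**2*exp(-4*y**3)) dy + ∫(2*y**2*cos(4*y)) dy + ∫((14*y + 8)/(y**3 + y**2 - 4*y - 4)) dy.
Step 2. Decompose ∫((14*y + 8)/(y**3 + y**2 - 4*y - 4)) dy by partial fractions, (14*y + 8)/(y**3 + y**2 - 4*y - 4) = -5/(y + 2) + 2/(y + 1) + 3/(y - 2): now ∫(18*y**2*exp(-4*y**3)) dy + ∫(2*y**2*cos(4*y)) dy + ∫(3/(y - 2)) dy + ∫(2/(y + 1)) dy + ∫(-5/(y + 2)) dy.
Step 3. Evaluate the standard form [assuming y > 2]: now 3*log(y - 2) + ∫(18*y**2*exp(-4*y**3)) dy + ∫(2*y**2*cos(4*y)) dy + ∫(2/(y + 1)) dy + ∫(-5/(y + 2)) dy.
Step 4. Evaluate the standard form [assuming y > -1]: now 3*log(y - 2) + 2*log(y + 1) + ∫(18*y**2*exp(-4*y**3)) dy + ∫(2*y**2*cos(4*y)) dy + ∫(-5/(y + 2)) dy.
Step 5. Evaluate the standard form [assuming y > -2]: now 3*log(y - 2) + 2*log(y + 1) - 5*log(y + 2) + ∫(18*y**2*exp(-4*y**3)) dy + ∫(2*y**2*cos(4*y)) dy.
Step 6. Integrate ∫(2*y**2*cos(4*y)) dy by parts with u = y**2, dv = (2*cos(4*y)) dy, so v = sin(4*y)/2: now y**2*sin(4*y)/2 + 3*log(y - 2) + 2*log(y + 1) - 5*log(y + 2) + ∫(-y*sin(4*y)) dy + ∫(18*y**2*exp(-4*y**3)) dy.
Step 7. Integrate ∫(-y*sin(4*y)) dy by parts with u = y, dv = (-sin(4*y)) dy, so v = cos(4*y)/4: now y**2*sin(4*y)/2 + y*cos(4*y)/4 + 3*log(y - 2) + 2*log(y + 1) - 5*log(y + 2) + ∫(18*y**2*exp(-4*y**3)) dy + ∫(-cos(4*y)/4) dy.
Step 8. Evaluate the standard form: now y**2*sin(4*y)/2 + y*cos(4*y)/4 + 3*log(y - 2) + 2*log(y + 1) - 5*log(y + 2) - sin(4*y)/16 + ∫(18*y**2*exp(-4*y**3)) dy.
Step 9. Substitute u = y**3, turning ∫(18*y**2*exp(-4*y**3)) dy into ∫(6*exp(-4*u)) du: now y**2*sin(4*y)/2 + y*cos(4*y)/4 + 3*log(y - 2) + 2*log(y + 1) - 5*log(y + 2) - sin(4*y)/16 + ∫(6*exp(-4*u)) du.
Step 10. Evaluate the standard form: now y**2*sin(4*y)/2 + y*cos(4*y)/4 + 3*log(y - 2) + 2*log(y + 1) - 5*log(y + 2) - sin(4*y)/16 - 3*exp(-4*u)/2.
Step 11. Substitute back u = y**3: now y**2*sin(4*y)/2 + y*cos(4*y)/4 + 3*log(y - 2) + 2*log(y + 1) - 5*log(y + 2) - sin(4*y)/16 - 3*exp(-4*y**3)/2.
Answer: y**2*sin(4*y)/2 + y*cos(4*y)/4 + 3*log(y - 2) + 2*log(y + 1) - 5*log(y + 2) - sin(4*y)/16 - 3*exp(-4*y**3)/2.


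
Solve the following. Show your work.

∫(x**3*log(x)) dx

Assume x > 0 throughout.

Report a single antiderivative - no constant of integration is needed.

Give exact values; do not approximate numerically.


Step 1. Integrate ∫(x**3*log(x)) dx by parts with u = log(x), dv = (x**3) dx, so v = x**4/4 [assuming x > 0]: now x**4*log(x)/4 + ∫(-x**3/4) dx.
Step 2. Evaluate the standard form: now x**4*log(x)/4 - x**4/16.
Answer: x**4*log(x)/4 - x**4/16.


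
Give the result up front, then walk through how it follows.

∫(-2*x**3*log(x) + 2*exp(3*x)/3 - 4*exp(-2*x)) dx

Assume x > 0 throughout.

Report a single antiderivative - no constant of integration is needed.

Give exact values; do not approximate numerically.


The answer is -x**4*log(x)/2 + x**4/8 + 2*exp(3*x)/9 + 2*exp(-2*x).
Step 1. Rewrite: now ∫(-2*x**3*log(x)) dx + ∫(-4*exp(-2*x)) dx + ∫(2*exp(3*x)/3) dx.
Step 2. Evaluate the standard form: now ∫(-2*x**3*log(x)) dx + ∫(2*exp(3*x)/3) dx + 2*exp(-2*x).
Step 3. Evaluate the standard form: now 2*exp(3*x)/9 + ∫(-2*x**3*log(x)) dx + 2*exp(-2*x).
Step 4. Integrate ∫(-2*x**3*log(x)) dx by parts with u = log(x), dv = (-2*x**3) dx, so v = -x**4/2 [assuming x > 0]: now -x**4*log(x)/2 + 2*exp(3*x)/9 + ∫(x**3/2) dx + 2*exp(-2*x).
Step 5. Evaluate the standard form: now -x**4*log(x)/2 + x**4/8 + 2*exp(3*x)/9 + 2*exp(-2*x).
Answer: -x**4*log(x)/2 + x**4/8 + 2*exp(3*x)/9 + 2*exp(-2*x).


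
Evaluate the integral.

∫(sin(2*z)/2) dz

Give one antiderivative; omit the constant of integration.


Answer: -cos(2*z)/4.


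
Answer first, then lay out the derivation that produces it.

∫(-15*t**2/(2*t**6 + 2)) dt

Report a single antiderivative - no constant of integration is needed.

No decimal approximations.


The answer is -5*atan(t**3)/2.
Step 1. Substitute u = t**3, turning ∫(-15*t**2/(2*t**6 + 2)) dt into ∫(-5/(2*(u**2 + 1))) du: now ∫(-5/(2*(u**2 + 1))) du.
Step 2. Evaluate the standard form: now -5*atan(u)/2.
Step 3. Substitute back u = t**3: now -5*atan(t**3)/2.
Answer: -5*atan(t**3)/2.


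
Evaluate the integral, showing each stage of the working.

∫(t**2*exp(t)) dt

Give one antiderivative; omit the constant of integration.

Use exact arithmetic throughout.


Step 1. Integrate ∫(t**2*exp(t)) dt by parts with u = t**2, dv = (exp(t)) dt, so v = exp(t): now t**2*exp(t) + ∫(-2*t*exp(t)) dt.
Step 2. Integrate ∫(-2*t*exp(t)) dt by parts with u = t, dv = (-2*exp(t)) dt, so v = -2*exp(t): now t**2*exp(t) - 2*t*exp(t) + ∫(2*exp(t)) dt.
Step 3. Evaluate the standard form: now t**2*exp(t) - 2*t*exp(t) + 2*exp(t).
Answer: t**2*exp(t) - 2*t*exp(t) + 2*exp(t).


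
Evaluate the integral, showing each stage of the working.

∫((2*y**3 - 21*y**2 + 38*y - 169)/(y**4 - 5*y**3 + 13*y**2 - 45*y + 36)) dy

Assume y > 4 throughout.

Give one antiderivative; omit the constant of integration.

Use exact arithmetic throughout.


Step 1. Decompose ∫((2*y**3 - 21*y**2 + 38*y - 169)/(y**4 - 5*y**3 + 13*y**2 - 45*y + 36)) dy by partial fractions, (2*y**3 - 21*y**2 + 38*y - 169)/(y**4 - 5*y**3 + 13*y**2 - 45*y + 36) = -4/(y**2 + 9) + 5/(y - 1) - 3/(y - 4): now ∫(-3/(y - 4)) dy + ∫(5/(y - 1)) dy + ∫(-4/(y**2 + 9)) dy.
Step 2. Evaluate the standard form [assuming y > 4]: now -3*log(y - 4) + ∫(5/(y - 1)) dy + ∫(-4/(y**2 + 9)) dy.
Step 3. Evaluate the standard form [assuming y > 1]: now -3*log(y - 4) + 5*log(y - 1) + ∫(-4/(y**2 + 9)) dy.
Step 4. Evaluate the standard form: now -3*log(y - 4) + 5*log(y - 1) - 4*atan(y/3)/3.
Answer: -3*log(y - 4) + 5*log(y - 1) - 4*atan(y/3)/3.


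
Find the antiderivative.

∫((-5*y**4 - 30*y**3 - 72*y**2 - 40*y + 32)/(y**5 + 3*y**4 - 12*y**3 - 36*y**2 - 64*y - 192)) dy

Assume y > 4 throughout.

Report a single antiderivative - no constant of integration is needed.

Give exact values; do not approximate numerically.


Answer: -4*log(y - 4) + log(y + 3) - 2*log(y + 4) - 2*atan(y/2).


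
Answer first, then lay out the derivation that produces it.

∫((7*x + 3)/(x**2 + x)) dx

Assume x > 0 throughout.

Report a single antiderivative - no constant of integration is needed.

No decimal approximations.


The answer is 3*log(x) + 4*log(x + 1).
Step 1. Decompose ∫((7*x + 3)/(x**2 + x)) dx by partial fractions, (7*x + 3)/(x**2 + x) = 4/(x + 1) + 3/x: now ∫(3/x) dx + ∫(4/(x + 1)) dx.
Step 2. Evaluate the standard form [assuming x > 0]: now 3*log(x) + ∫(4/(x + 1)) dx.
Step 3. Evaluate the standard form [assuming x > -1]: now 3*log(x) + 4*log(x + 1).
Answer: 3*log(x) + 4*log(x + 1).


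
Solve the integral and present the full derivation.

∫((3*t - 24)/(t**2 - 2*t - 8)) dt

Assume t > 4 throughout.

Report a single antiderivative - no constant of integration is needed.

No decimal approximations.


Step 1. Decompose ∫((3*t - 24)/(t**2 - 2*t - 8)) dt by partial fractions, (3*t - 24)/(t**2 - 2*t - 8) = 5/(t + 2) - 2/(t - 4): now ∫(-2/(t - 4)) dt + ∫(5/(t + 2)) dt.
Step 2. Evaluate the standard form [assuming t > -2]: now 5*log(t + 2) + ∫(-2/(t - 4)) dt.
Step 3. Evaluate the standard form [assuming t > 4]: now -2*log(t - 4) + 5*log(t + 2).
Answer: -2*log(t - 4) + 5*log(t + 2).


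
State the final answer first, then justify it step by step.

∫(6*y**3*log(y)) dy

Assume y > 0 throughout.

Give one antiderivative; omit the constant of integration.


The answer is 3*y**4*log(y)/2 - 3*y**4/8.
Step 1. Integrate ∫(6*y**3*log(y)) dy by parts with u = log(y), dv = (6*y**3) dy, so v = 3*y**4/2 [assuming y > 0]: now 3*y**4*log(y)/2 + ∫(-3*y**3/2) dy.
Step 2. Evaluate the standard form: now 3*y**4*log(y)/2 - 3*y**4/8.
Answer: 3*y**4*log(y)/2 - 3*y**4/8.


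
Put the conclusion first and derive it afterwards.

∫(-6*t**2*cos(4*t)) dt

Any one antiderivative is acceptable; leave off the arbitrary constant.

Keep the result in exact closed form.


The answer is -3*t**2*sin(4*t)/2 - 3*t*cos(4*t)/4 + 3*sin(4*t)/16.
Step 1. Integrate ∫(-6*t**2*cos(4*t)) dt by parts with u = t**2, dv = (-6*cos(4*t)) dt, so v = -3*sin(4*t)/2: now -3*t**2*sin(4*t)/2 + ∫(3*t*sin(4*t)) dt.
Step 2. Integrate ∫(3*t*sin(4*t)) dt by parts with u = t, dv = (3*sin(4*t)) dt, so v = -3*cos(4*t)/4: now -3*t**2*sin(4*t)/2 - 3*t*cos(4*t)/4 + ∫(3*cos(4*t)/4) dt.
Step 3. Evaluate the standard form: now -3*t**2*sin(4*t)/2 - 3*t*cos(4*t)/4 + 3*sin(4*t)/16.
Answer: -3*t**2*sin(4*t)/2 - 3*t*cos(4*t)/4 + 3*sin(4*t)/16.


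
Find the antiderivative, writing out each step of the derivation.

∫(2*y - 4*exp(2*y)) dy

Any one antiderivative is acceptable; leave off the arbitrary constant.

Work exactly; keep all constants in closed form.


Step 1. Rewrite: now ∫(2*y) dy + ∫(-4*exp(2*y)) dy.
Step 2. Evaluate the standard form: now -2*exp(2*y) + ∫(2*y) dy.
Step 3. Evaluate the standard form: now y**2 - 2*exp(2*y).
Answer: y**2 - 2*exp(2*y).


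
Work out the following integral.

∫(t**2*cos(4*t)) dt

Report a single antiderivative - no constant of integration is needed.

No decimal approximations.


Answer: t**2*sin(4*t)/4 + t*cos(4*t)/8 - sin(4*t)/32.


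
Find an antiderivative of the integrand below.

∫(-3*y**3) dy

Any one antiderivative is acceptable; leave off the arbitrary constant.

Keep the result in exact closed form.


Answer: -3*y**4/4.


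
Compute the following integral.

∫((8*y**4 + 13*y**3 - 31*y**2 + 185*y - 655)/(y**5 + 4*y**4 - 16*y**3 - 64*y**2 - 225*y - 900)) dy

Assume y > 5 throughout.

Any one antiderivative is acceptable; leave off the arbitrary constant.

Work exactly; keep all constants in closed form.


Answer: 2*log(y - 5) + 3*log(y + 4) + 3*log(y + 5) - 2*atan(y/3)/3.


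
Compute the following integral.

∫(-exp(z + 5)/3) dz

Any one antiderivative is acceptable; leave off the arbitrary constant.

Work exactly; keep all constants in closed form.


Answer: -exp(z + 5)/3.


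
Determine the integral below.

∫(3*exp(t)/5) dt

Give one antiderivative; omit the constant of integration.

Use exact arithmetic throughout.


Answer: 3*exp(t)/5.


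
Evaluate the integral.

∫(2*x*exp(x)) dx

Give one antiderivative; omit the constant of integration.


Answer: 2*x*exp(x) - 2*exp(x).


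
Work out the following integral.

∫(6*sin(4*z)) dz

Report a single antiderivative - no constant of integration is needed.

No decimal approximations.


Answer: -3*cos(4*z)/2.


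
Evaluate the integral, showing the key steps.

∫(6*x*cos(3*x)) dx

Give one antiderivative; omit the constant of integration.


Step 1. Integrate ∫(6*x*cos(3*x)) dx by parts with u = x, dv = (6*cos(3*x)) dx, so v = 2*sin(3*x): now 2*x*sin(3*x) + ∫(-2*sin(3*x)) dx.
Step 2. Evaluate the standard form: now 2*x*sin(3*x) + 2*cos(3*x)/3.
Answer: 2*x*sin(3*x) + 2*cos(3*x)/3.


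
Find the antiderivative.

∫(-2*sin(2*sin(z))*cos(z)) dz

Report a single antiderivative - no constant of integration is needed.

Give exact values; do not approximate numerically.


Answer: cos(2*sin(z)).


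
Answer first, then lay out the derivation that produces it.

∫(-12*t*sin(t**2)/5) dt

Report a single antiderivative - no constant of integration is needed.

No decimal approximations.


The answer is 6*cos(t**2)/5.
Step 1. Substitute u = t**2, turning ∫(-12*t*sin(t**2)/5) dt into ∫(-6*sin(u)/5) du: now ∫(-6*sin(u)/5) du.
Step 2. Evaluate the standard form: now 6*cos(u)/5.
Step 3. Substitute back u = t**2: now 6*cos(t**2)/5.
Answer: 6*cos(t**2)/5.


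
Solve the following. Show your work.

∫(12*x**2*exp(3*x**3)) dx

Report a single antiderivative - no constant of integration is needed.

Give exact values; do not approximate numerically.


Step 1. Substitute u = x**3, turning ∫(12*x**2*exp(3*x**3)) dx into ∫(4*exp(3*u)) du: now ∫(4*exp(3*u)) du.
Step 2. Evaluate the standard form: now 4*exp(3*u)/3.
Step 3. Substitute back u = x**3: now 4*exp(3*x**3)/3.
Answer: 4*exp(3*x**3)/3.


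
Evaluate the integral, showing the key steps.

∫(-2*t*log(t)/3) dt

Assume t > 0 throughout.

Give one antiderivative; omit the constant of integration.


Step 1. Integrate ∫(-2*t*log(t)/3) dt by parts with u = log(t), dv = (-2*t/3) dt, so v = -t**2/3 [assuming t > 0]: now -t**2*log(t)/3 + ∫(t/3) dt.
Step 2. Evaluate the standard form: now -t**2*log(t)/3 + t**2/6.
Answer: -t**2*log(t)/3 + t**2/6.


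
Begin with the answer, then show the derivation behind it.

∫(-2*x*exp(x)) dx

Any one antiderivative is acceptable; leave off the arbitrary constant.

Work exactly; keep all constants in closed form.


The answer is -2*x*exp(x) + 2*exp(x).
Step 1. Integrate ∫(-2*x*exp(x)) dx by parts with u = x, dv = (-2*exp(x)) dx, so v = -2*exp(x): now -2*x*exp(x) + ∫(2*exp(x)) dx.
Step 2. Evaluate the standard form: now -2*x*exp(x) + 2*exp(x).
Answer: -2*x*exp(x) + 2*exp(x).


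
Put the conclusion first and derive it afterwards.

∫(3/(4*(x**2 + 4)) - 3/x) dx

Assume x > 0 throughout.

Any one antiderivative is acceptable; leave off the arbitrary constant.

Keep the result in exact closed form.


The answer is -3*log(x) + 3*atan(x/2)/8.
Step 1. Rewrite: now ∫(-3/x) dx + ∫(3/(4*(x**2 + 4))) dx.
Step 2. Evaluate the standard form [assuming x > 0]: now -3*log(x) + ∫(3/(4*(x**2 + 4))) dx.
Step 3. Evaluate the standard form: now -3*log(x) + 3*atan(x/2)/8.
Answer: -3*log(x) + 3*atan(x/2)/8.


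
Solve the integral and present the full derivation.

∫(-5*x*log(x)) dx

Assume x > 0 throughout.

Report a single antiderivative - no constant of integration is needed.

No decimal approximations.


Step 1. Integrate ∫(-5*x*log(x)) dx by parts with u = log(x), dv = (-5*x) dx, so v = -5*x**2/2 [assuming x > 0]: now -5*x**2*log(x)/2 + ∫(5*x/2) dx.
Step 2. Evaluate the standard form: now -5*x**2*log(x)/2 + 5*x**2/4.
Answer: -5*x**2*log(x)/2 + 5*x**2/4.


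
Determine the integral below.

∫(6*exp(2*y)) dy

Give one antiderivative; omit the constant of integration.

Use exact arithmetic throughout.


Answer: 3*exp(2*y).


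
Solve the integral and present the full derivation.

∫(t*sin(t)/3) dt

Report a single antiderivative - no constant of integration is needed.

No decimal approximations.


Step 1. Integrate ∫(t*sin(t)/3) dt by parts with u = t, dv = (sin(t)/3) dt, so v = -cos(t)/3: now -t*cos(t)/3 + ∫(cos(t)/3) dt.
Step 2. Evaluate the standard form: now -t*cos(t)/3 + sin(t)/3.
Answer: -t*cos(t)/3 + sin(t)/3.


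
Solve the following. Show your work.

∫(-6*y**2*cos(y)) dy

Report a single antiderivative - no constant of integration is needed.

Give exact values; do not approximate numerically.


Step 1. Integrate ∫(-6*y**2*cos(y)) dy by parts with u = y**2, dv = (-6*cos(y)) dy, so v = -6*sin(y): now -6*y**2*sin(y) + ∫(12*y*sin(y)) dy.
Step 2. Integrate ∫(12*y*sin(y)) dy by parts with u = y, dv = (12*sin(y)) dy, so v = -12*cos(y): now -6*y**2*sin(y) - 12*y*cos(y) + ∫(12*cos(y)) dy.
Step 3. Evaluate the standard form: now -6*y**2*sin(y) - 12*y*cos(y) + 12*sin(y).
Answer: -6*y**2*sin(y) - 12*y*cos(y) + 12*sin(y).


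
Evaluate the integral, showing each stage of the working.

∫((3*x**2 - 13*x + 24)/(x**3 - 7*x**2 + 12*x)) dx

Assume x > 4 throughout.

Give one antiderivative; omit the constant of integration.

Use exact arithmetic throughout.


Step 1. Decompose ∫((3*x**2 - 13*x + 24)/(x**3 - 7*x**2 + 12*x)) dx by partial fractions, (3*x**2 - 13*x + 24)/(x**3 - 7*x**2 + 12*x) = -4/(x - 3) + 5/(x - 4) + 2/x: now ∫(2/x) dx + ∫(5/(x - 4)) dx + ∫(-4/(x - 3)) dx.
Step 2. Evaluate the standard form [assuming x > 0]: now 2*log(x) + ∫(5/(x - 4)) dx + ∫(-4/(x - 3)) dx.
Step 3. Evaluate the standard form [assuming x > 4]: now 2*log(x) + 5*log(x - 4) + ∫(-4/(x - 3)) dx.
Step 4. Evaluate the standard form [assuming x > 3]: now 2*log(x) + 5*log(x - 4) - 4*log(x - 3).
Answer: 2*log(x) + 5*log(x - 4) - 4*log(x - 3).


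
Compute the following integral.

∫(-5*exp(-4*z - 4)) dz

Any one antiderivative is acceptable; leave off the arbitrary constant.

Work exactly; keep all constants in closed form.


Answer: 5*exp(-4*z - 4)/4.


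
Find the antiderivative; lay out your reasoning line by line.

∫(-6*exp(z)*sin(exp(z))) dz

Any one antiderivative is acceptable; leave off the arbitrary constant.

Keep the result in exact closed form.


Step 1. Substitute u = exp(z), turning ∫(-6*exp(z)*sin(exp(z))) dz into ∫(-6*sin(u)) du: now ∫(-6*sin(u)) du.
Step 2. Evaluate the standard form: now 6*cos(u).
Step 3. Substitute back u = exp(z): now 6*cos(exp(z)).
Answer: 6*cos(exp(z)).


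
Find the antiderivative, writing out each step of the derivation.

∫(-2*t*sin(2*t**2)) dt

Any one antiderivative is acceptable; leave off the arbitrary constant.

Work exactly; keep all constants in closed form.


Step 1. Substitute u = t**2, turning ∫(-2*t*sin(2*t**2)) dt into ∫(-sin(2*u)) du: now ∫(-sin(2*u)) du.
Step 2. Evaluate the standard form: now cos(2*u)/2.
Step 3. Substitute back u = t**2: now cos(2*t**2)/2.
Answer: cos(2*t**2)/2.


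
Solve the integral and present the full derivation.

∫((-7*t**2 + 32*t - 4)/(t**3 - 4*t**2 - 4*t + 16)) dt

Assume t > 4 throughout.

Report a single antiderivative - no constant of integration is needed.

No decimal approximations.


Step 1. Decompose ∫((-7*t**2 + 32*t - 4)/(t**3 - 4*t**2 - 4*t + 16)) dt by partial fractions, (-7*t**2 + 32*t - 4)/(t**3 - 4*t**2 - 4*t + 16) = -4/(t + 2) - 4/(t - 2) + 1/(t - 4): now ∫(1/(t - 4)) dt + ∫(-4/(t - 2)) dt + ∫(-4/(t + 2)) dt.
Step 2. Evaluate the standard form [assuming t > -2]: now -4*log(t + 2) + ∫(1/(t - 4)) dt + ∫(-4/(t - 2)) dt.
Step 3. Evaluate the standard form [assuming t > 2]: now -4*log(t - 2) - 4*log(t + 2) + ∫(1/(t - 4)) dt.
Step 4. Evaluate the standard form [assuming t > 4]: now log(t - 4) - 4*log(t - 2) - 4*log(t + 2).
Answer: log(t - 4) - 4*log(t - 2) - 4*log(t + 2).


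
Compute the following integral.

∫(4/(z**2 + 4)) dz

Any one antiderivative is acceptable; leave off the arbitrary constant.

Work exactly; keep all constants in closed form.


Answer: 2*atan(z/2).


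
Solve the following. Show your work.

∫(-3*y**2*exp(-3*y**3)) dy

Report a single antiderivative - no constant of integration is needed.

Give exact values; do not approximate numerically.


Step 1. Substitute u = y**3, turning ∫(-3*y**2*exp(-3*y**3)) dy into ∫(-exp(-3*u)) du: now ∫(-exp(-3*u)) du.
Step 2. Evaluate the standard form: now exp(-3*u)/3.
Step 3. Substitute back u = y**3: now exp(-3*y**3)/3.
Answer: exp(-3*y**3)/3.


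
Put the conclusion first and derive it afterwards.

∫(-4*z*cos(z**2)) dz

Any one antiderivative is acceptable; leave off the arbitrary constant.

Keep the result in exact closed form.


The answer is -2*sin(z**2).
Step 1. Substitute u = z**2, turning ∫(-4*z*cos(z**2)) dz into ∫(-2*cos(u)) du: now ∫(-2*cos(u)) du.
Step 2. Evaluate the standard form: now -2*sin(u).
Step 3. Substitute back u = z**2: now -2*sin(z**2).
Answer: -2*sin(z**2).


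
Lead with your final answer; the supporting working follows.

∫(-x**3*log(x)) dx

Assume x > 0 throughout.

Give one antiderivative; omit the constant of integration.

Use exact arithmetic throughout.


The answer is -x**4*log(x)/4 + x**4/16.
Step 1. Integrate ∫(-x**3*log(x)) dx by parts with u = log(x), dv = (-x**3) dx, so v = -x**4/4 [assuming x > 0]: now -x**4*log(x)/4 + ∫(x**3/4) dx.
Step 2. Evaluate the standard form: now -x**4*log(x)/4 + x**4/16.
Answer: -x**4*log(x)/4 + x**4/16.


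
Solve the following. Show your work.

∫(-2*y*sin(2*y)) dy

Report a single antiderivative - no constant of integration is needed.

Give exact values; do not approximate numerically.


Step 1. Integrate ∫(-2*y*sin(2*y)) dy by parts with u = y, dv = (-2*sin(2*y)) dy, so v = cos(2*y): now y*cos(2*y) + ∫(-cos(2*y)) dy.
Step 2. Evaluate the standard form: now y*cos(2*y) - sin(2*y)/2.
Answer: y*cos(2*y) - sin(2*y)/2.


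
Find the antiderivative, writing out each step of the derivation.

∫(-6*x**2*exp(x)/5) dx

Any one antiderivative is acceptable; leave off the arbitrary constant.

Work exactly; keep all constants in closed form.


Step 1. Integrate ∫(-6*x**2*exp(x)/5) dx by parts with u = x**2, dv = (-6*exp(x)/5) dx, so v = -6*exp(x)/5: now -6*x**2*exp(x)/5 + ∫(12*x*exp(x)/5) dx.
Step 2. Integrate ∫(12*x*exp(x)/5) dx by parts with u = x, dv = (12*exp(x)/5) dx, so v = 12*exp(x)/5: now -6*x**2*exp(x)/5 + 12*x*exp(x)/5 + ∫(-12*exp(x)/5) dx.
Step 3. Evaluate the standard form: now -6*x**2*exp(x)/5 + 12*x*exp(x)/5 - 12*exp(x)/5.
Answer: -6*x**2*exp(x)/5 + 12*x*exp(x)/5 - 12*exp(x)/5.


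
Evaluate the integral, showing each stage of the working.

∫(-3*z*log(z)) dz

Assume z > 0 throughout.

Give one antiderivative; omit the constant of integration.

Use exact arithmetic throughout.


Step 1. Integrate ∫(-3*z*log(z)) dz by parts with u = log(z), dv = (-3*z) dz, so v = -3*z**2/2 [assuming z > 0]: now -3*z**2*log(z)/2 + ∫(3*z/2) dz.
Step 2. Evaluate the standard form: now -3*z**2*log(z)/2 + 3*z**2/4.
Answer: -3*z**2*log(z)/2 + 3*z**2/4.


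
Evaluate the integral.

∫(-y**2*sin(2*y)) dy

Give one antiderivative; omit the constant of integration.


Answer: y**2*cos(2*y)/2 - y*sin(2*y)/2 - cos(2*y)/4.


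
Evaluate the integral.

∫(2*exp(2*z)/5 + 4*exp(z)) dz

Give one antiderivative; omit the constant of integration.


Answer: exp(2*z)/5 + 4*exp(z).


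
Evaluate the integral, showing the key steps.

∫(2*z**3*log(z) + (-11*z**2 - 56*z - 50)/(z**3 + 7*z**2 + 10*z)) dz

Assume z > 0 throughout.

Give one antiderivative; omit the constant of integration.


Step 1. Rewrite: now ∫(2*z**3*log(z)) dz + ∫((-11*z**2 - 56*z - 50)/(z**3 + 7*z**2 + 10*z)) dz.
Step 2. Integrate ∫(2*z**3*log(z)) dz by parts with u = log(z), dv = (2*z**3) dz, so v = z**4/2 [assuming z > 0]: now z**4*log(z)/2 + ∫(-z**3/2) dz + ∫((-11*z**2 - 56*z - 50)/(z**3 + 7*z**2 + 10*z)) dz.
Step 3. Evaluate the standard form: now z**4*log(z)/2 - z**4/8 + ∫((-11*z**2 - 56*z - 50)/(z**3 + 7*z**2 + 10*z)) dz.
Step 4. Decompose ∫((-11*z**2 - 56*z - 50)/(z**3 + 7*z**2 + 10*z)) dz by partial fractions, (-11*z**2 - 56*z - 50)/(z**3 + 7*z**2 + 10*z) = -3/(z + 5) - 3/(z + 2) - 5/z: now z**4*log(z)/2 - z**4/8 + ∫(-5/z) dz + ∫(-3/(z + 2)) dz + ∫(-3/(z + 5)) dz.
Step 5. Evaluate the standard form [assuming z > 0]: now z**4*log(z)/2 - z**4/8 - 5*log(z) + ∫(-3/(z + 2)) dz + ∫(-3/(z + 5)) dz.
Step 6. Evaluate the standard form [assuming z > -5]: now z**4*log(z)/2 - z**4/8 - 5*log(z) - 3*log(z + 5) + ∫(-3/(z + 2)) dz.
Step 7. Evaluate the standard form [assuming z > -2]: now z**4*log(z)/2 - z**4/8 - 5*log(z) - 3*log(z + 2) - 3*log(z + 5).
Answer: z**4*log(z)/2 - z**4/8 - 5*log(z) - 3*log(z + 2) - 3*log(z + 5).


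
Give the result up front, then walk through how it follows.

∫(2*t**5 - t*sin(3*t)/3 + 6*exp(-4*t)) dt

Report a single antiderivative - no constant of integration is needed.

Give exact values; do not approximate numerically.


The answer is t**6/3 + t*cos(3*t)/9 - sin(3*t)/27 - 3*exp(-4*t)/2.
Step 1. Rewrite: now ∫(2*t**5) dt + ∫(-t*sin(3*t)/3) dt + ∫(6*exp(-4*t)) dt.
Step 2. Evaluate the standard form: now ∫(2*t**5) dt + ∫(-t*sin(3*t)/3) dt - 3*exp(-4*t)/2.
Step 3. Integrate ∫(-t*sin(3*t)/3) dt by parts with u = t, dv = (-sin(3*t)/3) dt, so v = cos(3*t)/9: now t*cos(3*t)/9 + ∫(2*t**5) dt + ∫(-cos(3*t)/9) dt - 3*exp(-4*t)/2.
Step 4. Evaluate the standard form: now t*cos(3*t)/9 - sin(3*t)/27 + ∫(2*t**5) dt - 3*exp(-4*t)/2.
Step 5. Evaluate the standard form: now t**6/3 + t*cos(3*t)/9 - sin(3*t)/27 - 3*exp(-4*t)/2.
Answer: t**6/3 + t*cos(3*t)/9 - sin(3*t)/27 - 3*exp(-4*t)/2.


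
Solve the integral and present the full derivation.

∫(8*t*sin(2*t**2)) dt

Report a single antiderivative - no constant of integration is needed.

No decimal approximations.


Step 1. Substitute u = t**2, turning ∫(8*t*sin(2*t**2)) dt into ∫(4*sin(2*u)) du: now ∫(4*sin(2*u)) du.
Step 2. Evaluate the standard form: now -2*cos(2*u).
Step 3. Substitute back u = t**2: now -2*cos(2*t**2).
Answer: -2*cos(2*t**2).


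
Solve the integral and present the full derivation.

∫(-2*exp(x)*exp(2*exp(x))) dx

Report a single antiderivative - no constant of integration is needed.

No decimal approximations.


Step 1. Substitute u = exp(x), turning ∫(-2*exp(x)*exp(2*exp(x))) dx into ∫(-2*exp(2*u)) du: now ∫(-2*exp(2*u)) du.
Step 2. Evaluate the standard form: now -exp(2*u).
Step 3. Substitute back u = exp(x): now -exp(2*exp(x)).
Answer: -exp(2*exp(x)).


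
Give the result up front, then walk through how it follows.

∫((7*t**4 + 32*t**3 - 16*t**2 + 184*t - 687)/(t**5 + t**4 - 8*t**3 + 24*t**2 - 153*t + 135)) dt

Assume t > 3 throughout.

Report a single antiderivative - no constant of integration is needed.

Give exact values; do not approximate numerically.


The answer is 4*log(t - 3) + 4*log(t - 1) - log(t + 5) + 4*atan(t/3)/3.
Step 1. Decompose ∫((7*t**4 + 32*t**3 - 16*t**2 + 184*t - 687)/(t**5 + t**4 - 8*t**3 + 24*t**2 - 153*t + 135)) dt by partial fractions, (7*t**4 + 32*t**3 - 16*t**2 + 184*t - 687)/(t**5 + t**4 - 8*t**3 + 24*t**2 - 153*t + 135) = 4/(t**2 + 9) - 1/(t + 5) + 4/(t - 1) + 4/(t - 3): now ∫(4/(t - 3)) dt + ∫(4/(t - 1)) dt + ∫(-1/(t + 5)) dt + ∫(4/(t**2 + 9)) dt.
Step 2. Evaluate the standard form [assuming t > 3]: now 4*log(t - 3) + ∫(4/(t - 1)) dt + ∫(-1/(t + 5)) dt + ∫(4/(t**2 + 9)) dt.
Step 3. Evaluate the standard form [assuming t > 1]: now 4*log(t - 3) + 4*log(t - 1) + ∫(-1/(t + 5)) dt + ∫(4/(t**2 + 9)) dt.
Step 4. Evaluate the standard form [assuming t > -5]: now 4*log(t - 3) + 4*log(t - 1) - log(t + 5) + ∫(4/(t**2 + 9)) dt.
Step 5. Evaluate the standard form: now 4*log(t - 3) + 4*log(t - 1) - log(t + 5) + 4*atan(t/3)/3.
Answer: 4*log(t - 3) + 4*log(t - 1) - log(t + 5) + 4*atan(t/3)/3.


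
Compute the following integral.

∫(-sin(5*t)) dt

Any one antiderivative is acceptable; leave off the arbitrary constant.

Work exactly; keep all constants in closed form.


Answer: cos(5*t)/5.


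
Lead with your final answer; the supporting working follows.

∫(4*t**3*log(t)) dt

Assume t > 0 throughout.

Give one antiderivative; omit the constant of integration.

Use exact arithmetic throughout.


The answer is t**4*log(t) - t**4/4.
Step 1. Integrate ∫(4*t**3*log(t)) dt by parts with u = log(t), dv = (4*t**3) dt, so v = t**4 [assuming t > 0]: now t**4*log(t) + ∫(-t**3) dt.
Step 2. Evaluate the standard form: now t**4*log(t) - t**4/4.
Answer: t**4*log(t) - t**4/4.


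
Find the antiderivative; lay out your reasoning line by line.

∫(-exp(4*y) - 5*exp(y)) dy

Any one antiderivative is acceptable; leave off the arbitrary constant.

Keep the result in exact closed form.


Step 1. Rewrite: now ∫(-5*exp(y)) dy + ∫(-exp(4*y)) dy.
Step 2. Evaluate the standard form: now -5*exp(y) + ∫(-exp(4*y)) dy.
Step 3. Evaluate the standard form: now -exp(4*y)/4 - 5*exp(y).
Answer: -exp(4*y)/4 - 5*exp(y).


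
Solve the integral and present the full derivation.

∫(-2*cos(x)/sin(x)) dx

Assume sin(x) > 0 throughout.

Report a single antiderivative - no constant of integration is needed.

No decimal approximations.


Step 1. Substitute u = sin(x), turning ∫(-2*cos(x)/sin(x)) dx into ∫(-2/u) du: now ∫(-2/u) du.
Step 2. Evaluate the standard form [assuming u > 0]: now -2*log(u).
Step 3. Substitute back u = sin(x): now -2*log(sin(x)).
Answer: -2*log(sin(x)).


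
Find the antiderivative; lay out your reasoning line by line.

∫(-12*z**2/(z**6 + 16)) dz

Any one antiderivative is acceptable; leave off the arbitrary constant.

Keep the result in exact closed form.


Step 1. Substitute u = z**3, turning ∫(-12*z**2/(z**6 + 16)) dz into ∫(-4/(u**2 + 16)) du: now ∫(-4/(u**2 + 16)) du.
Step 2. Evaluate the standard form: now -atan(u/4).
Step 3. Substitute back u = z**3: now -atan(z**3/4).
Answer: -atan(z**3/4).


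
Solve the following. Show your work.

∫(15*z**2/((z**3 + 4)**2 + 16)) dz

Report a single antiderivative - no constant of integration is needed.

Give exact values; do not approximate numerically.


Step 1. Substitute u = z**3 + 4, turning ∫(15*z**2/((z**3 + 4)**2 + 16)) dz into ∫(5/(u**2 + 16)) du: now ∫(5/(u**2 + 16)) du.
Step 2. Evaluate the standard form: now 5*atan(u/4)/4.
Step 3. Substitute back u = z**3 + 4: now 5*atan(z**3/4 + 1)/4.
Answer: 5*atan(z**3/4 + 1)/4.


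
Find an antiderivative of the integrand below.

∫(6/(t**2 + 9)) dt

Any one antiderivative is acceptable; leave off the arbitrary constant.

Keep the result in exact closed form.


Answer: 2*atan(t/3).


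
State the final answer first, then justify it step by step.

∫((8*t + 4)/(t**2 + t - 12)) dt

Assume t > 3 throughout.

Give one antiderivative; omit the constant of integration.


The answer is 4*log(t - 3) + 4*log(t + 4).
Step 1. Decompose ∫((8*t + 4)/(t**2 + t - 12)) dt by partial fractions, (8*t + 4)/(t**2 + t - 12) = 4/(t + 4) + 4/(t - 3): now ∫(4/(t - 3)) dt + ∫(4/(t + 4)) dt.
Step 2. Evaluate the standard form [assuming t > 3]: now 4*log(t - 3) + ∫(4/(t + 4)) dt.
Step 3. Evaluate the standard form [assuming t > -4]: now 4*log(t - 3) + 4*log(t + 4).
Answer: 4*log(t - 3) + 4*log(t + 4).


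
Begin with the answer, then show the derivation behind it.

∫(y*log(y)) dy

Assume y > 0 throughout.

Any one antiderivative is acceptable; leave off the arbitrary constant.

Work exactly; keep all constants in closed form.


The answer is y**2*log(y)/2 - y**2/4.
Step 1. Integrate ∫(y*log(y)) dy by parts with u = log(y), dv = (y) dy, so v = y**2/2 [assuming y > 0]: now y**2*log(y)/2 + ∫(-y/2) dy.
Step 2. Evaluate the standard form: now y**2*log(y)/2 - y**2/4.
Answer: y**2*log(y)/2 - y**2/4.


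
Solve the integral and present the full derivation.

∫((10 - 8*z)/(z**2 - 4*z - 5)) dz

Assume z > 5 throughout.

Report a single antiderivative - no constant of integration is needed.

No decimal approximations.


Step 1. Decompose ∫((10 - 8*z)/(z**2 - 4*z - 5)) dz by partial fractions, (10 - 8*z)/(z**2 - 4*z - 5) = -3/(z + 1) - 5/(z - 5): now ∫(-5/(z - 5)) dz + ∫(-3/(z + 1)) dz.
Step 2. Evaluate the standard form [assuming z > 5]: now -5*log(z - 5) + ∫(-3/(z + 1)) dz.
Step 3. Evaluate the standard form [assuming z > -1]: now -5*log(z - 5) - 3*log(z + 1).
Answer: -5*log(z - 5) - 3*log(z + 1).


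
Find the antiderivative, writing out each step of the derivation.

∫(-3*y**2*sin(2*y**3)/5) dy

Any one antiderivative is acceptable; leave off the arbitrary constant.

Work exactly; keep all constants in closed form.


Step 1. Substitute u = y**3, turning ∫(-3*y**2*sin(2*y**3)/5) dy into ∫(-sin(2*u)/5) du: now ∫(-sin(2*u)/5) du.
Step 2. Evaluate the standard form: now cos(2*u)/10.
Step 3. Substitute back u = y**3: now cos(2*y**3)/10.
Answer: cos(2*y**3)/10.


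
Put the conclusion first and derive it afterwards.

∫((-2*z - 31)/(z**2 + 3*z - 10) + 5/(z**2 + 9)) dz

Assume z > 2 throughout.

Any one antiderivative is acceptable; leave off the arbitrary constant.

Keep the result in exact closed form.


The answer is -5*log(z - 2) + 3*log(z + 5) + 5*atan(z/3)/3.
Step 1. Rewrite: now ∫((-2*z - 31)/(z**2 + 3*z - 10)) dz + ∫(5/(z**2 + 9)) dz.
Step 2. Evaluate the standard form: now 5*atan(z/3)/3 + ∫((-2*z - 31)/(z**2 + 3*z - 10)) dz.
Step 3. Decompose ∫((-2*z - 31)/(z**2 + 3*z - 10)) dz by partial fractions, (-2*z - 31)/(z**2 + 3*z - 10) = 3/(z + 5) - 5/(z - 2): now 5*atan(z/3)/3 + ∫(-5/(z - 2)) dz + ∫(3/(z + 5)) dz.
Step 4. Evaluate the standard form [assuming z > 2]: now -5*log(z - 2) + 5*atan(z/3)/3 + ∫(3/(z + 5)) dz.
Step 5. Evaluate the standard form [assuming z > -5]: now -5*log(z - 2) + 3*log(z + 5) + 5*atan(z/3)/3.
Answer: -5*log(z - 2) + 3*log(z + 5) + 5*atan(z/3)/3.


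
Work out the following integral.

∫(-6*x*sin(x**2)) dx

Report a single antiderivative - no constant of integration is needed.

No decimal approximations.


Answer: 3*cos(x**2).


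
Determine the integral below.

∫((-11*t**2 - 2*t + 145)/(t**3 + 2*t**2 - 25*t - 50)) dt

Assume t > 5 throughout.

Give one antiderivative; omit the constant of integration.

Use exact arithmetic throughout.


Answer: -2*log(t - 5) - 5*log(t + 2) - 4*log(t + 5).


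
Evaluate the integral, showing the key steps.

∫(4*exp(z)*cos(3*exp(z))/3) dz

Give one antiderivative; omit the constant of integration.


Step 1. Substitute u = exp(z), turning ∫(4*exp(z)*cos(3*exp(z))/3) dz into ∫(4*cos(3*u)/3) du: now ∫(4*cos(3*u)/3) du.
Step 2. Evaluate the standard form: now 4*sin(3*u)/9.
Step 3. Substitute back u = exp(z): now 4*sin(3*exp(z))/9.
Answer: 4*sin(3*exp(z))/9.


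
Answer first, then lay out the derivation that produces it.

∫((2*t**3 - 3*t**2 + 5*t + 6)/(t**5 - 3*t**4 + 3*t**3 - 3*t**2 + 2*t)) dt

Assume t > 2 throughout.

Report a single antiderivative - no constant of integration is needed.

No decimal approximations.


The answer is 3*log(t) + 2*log(t - 2) - 5*log(t - 1) + 3*atan(t).
Step 1. Decompose ∫((2*t**3 - 3*t**2 + 5*t + 6)/(t**5 - 3*t**4 + 3*t**3 - 3*t**2 + 2*t)) dt by partial fractions, (2*t**3 - 3*t**2 + 5*t + 6)/(t**5 - 3*t**4 + 3*t**3 - 3*t**2 + 2*t) = 3/(t**2 + 1) - 5/(t - 1) + 2/(t - 2) + 3/t: now ∫(3/t) dt + ∫(2/(t - 2)) dt + ∫(-5/(t - 1)) dt + ∫(3/(t**2 + 1)) dt.
Step 2. Evaluate the standard form [assuming t > 0]: now 3*log(t) + ∫(2/(t - 2)) dt + ∫(-5/(t - 1)) dt + ∫(3/(t**2 + 1)) dt.
Step 3. Evaluate the standard form [assuming t > 2]: now 3*log(t) + 2*log(t - 2) + ∫(-5/(t - 1)) dt + ∫(3/(t**2 + 1)) dt.
Step 4. Evaluate the standard form [assuming t > 1]: now 3*log(t) + 2*log(t - 2) - 5*log(t - 1) + ∫(3/(t**2 + 1)) dt.
Step 5. Evaluate the standard form: now 3*log(t) + 2*log(t - 2) - 5*log(t - 1) + 3*atan(t).
Answer: 3*log(t) + 2*log(t - 2) - 5*log(t - 1) + 3*atan(t).


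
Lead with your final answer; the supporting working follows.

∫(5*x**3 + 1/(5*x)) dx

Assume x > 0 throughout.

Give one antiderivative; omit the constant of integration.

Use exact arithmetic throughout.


The answer is 5*x**4/4 + log(x)/5.
Step 1. Rewrite: now ∫(1/(5*x)) dx + ∫(5*x**3) dx.
Step 2. Evaluate the standard form: now 5*x**4/4 + ∫(1/(5*x)) dx.
Step 3. Evaluate the standard form [assuming x > 0]: now 5*x**4/4 + log(x)/5.
Answer: 5*x**4/4 + log(x)/5.


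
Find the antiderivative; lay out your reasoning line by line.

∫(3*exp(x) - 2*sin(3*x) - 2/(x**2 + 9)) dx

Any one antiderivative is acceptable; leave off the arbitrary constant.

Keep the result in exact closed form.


Step 1. Rewrite: now ∫(-2/(x**2 + 9)) dx + ∫(3*exp(x)) dx + ∫(-2*sin(3*x)) dx.
Step 2. Evaluate the standard form: now -2*atan(x/3)/3 + ∫(3*exp(x)) dx + ∫(-2*sin(3*x)) dx.
Step 3. Evaluate the standard form: now 2*cos(3*x)/3 - 2*atan(x/3)/3 + ∫(3*exp(x)) dx.
Step 4. Evaluate the standard form: now 3*exp(x) + 2*cos(3*x)/3 - 2*atan(x/3)/3.
Answer: 3*exp(x) + 2*cos(3*x)/3 - 2*atan(x/3)/3.


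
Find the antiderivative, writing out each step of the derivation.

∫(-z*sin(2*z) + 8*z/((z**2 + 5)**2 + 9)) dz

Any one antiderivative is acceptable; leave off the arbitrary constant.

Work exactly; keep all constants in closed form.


Step 1. Rewrite: now ∫(8*z/((z**2 + 5)**2 + 9)) dz + ∫(-z*sin(2*z)) dz.
Step 2. Integrate ∫(-z*sin(2*z)) dz by parts with u = z, dv = (-sin(2*z)) dz, so v = cos(2*z)/2: now z*cos(2*z)/2 + ∫(8*z/((z**2 + 5)**2 + 9)) dz + ∫(-cos(2*z)/2) dz.
Step 3. Evaluate the standard form: now z*cos(2*z)/2 - sin(2*z)/4 + ∫(8*z/((z**2 + 5)**2 + 9)) dz.
Step 4. Substitute u = z**2 + 5, turning ∫(8*z/((z**2 + 5)**2 + 9)) dz into ∫(4/(u**2 + 9)) du: now z*cos(2*z)/2 - sin(2*z)/4 + ∫(4/(u**2 + 9)) du.
Step 5. Evaluate the standard form: now z*cos(2*z)/2 - sin(2*z)/4 + 4*atan(u/3)/3.
Step 6. Substitute back u = z**2 + 5: now z*cos(2*z)/2 - sin(2*z)/4 + 4*atan(z**2/3 + 5/3)/3.
Answer: z*cos(2*z)/2 - sin(2*z)/4 + 4*atan(z**2/3 + 5/3)/3.


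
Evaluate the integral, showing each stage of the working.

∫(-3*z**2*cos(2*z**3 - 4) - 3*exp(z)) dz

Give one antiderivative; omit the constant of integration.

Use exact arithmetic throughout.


Step 1. Rewrite: now ∫(-3*z**2*cos(2*z**3 - 4)) dz + ∫(-3*exp(z)) dz.
Step 2. Evaluate the standard form: now -3*exp(z) + ∫(-3*z**2*cos(2*z**3 - 4)) dz.
Step 3. Substitute u = z**3 - 2, turning ∫(-3*z**2*cos(2*z**3 - 4)) dz into ∫(-cos(2*u)) du: now -3*exp(z) + ∫(-cos(2*u)) du.
Step 4. Evaluate the standard form: now -3*exp(z) - sin(2*u)/2.
Step 5. Substitute back u = z**3 - 2: now -3*exp(z) - sin(2*z**3 - 4)/2.
Answer: -3*exp(z) - sin(2*z**3 - 4)/2.
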